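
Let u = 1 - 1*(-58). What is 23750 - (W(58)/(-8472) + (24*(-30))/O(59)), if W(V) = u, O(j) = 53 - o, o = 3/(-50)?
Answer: 534115278527/22476216 ≈ 23764.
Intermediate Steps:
o = -3/50 (o = 3*(-1/50) = -3/50 ≈ -0.060000)
u = 59 (u = 1 + 58 = 59)
O(j) = 2653/50 (O(j) = 53 - 1*(-3/50) = 53 + 3/50 = 2653/50)
W(V) = 59
23750 - (W(58)/(-8472) + (24*(-30))/O(59)) = 23750 - (59/(-8472) + (24*(-30))/(2653/50)) = 23750 - (59*(-1/8472) - 720*50/2653) = 23750 - (-59/8472 - 36000/2653) = 23750 - 1*(-305148527/22476216) = 23750 + 305148527/22476216 = 534115278527/22476216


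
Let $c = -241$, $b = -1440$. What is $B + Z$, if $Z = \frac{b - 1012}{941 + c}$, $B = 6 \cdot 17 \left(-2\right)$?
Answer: $- \frac{36313}{175} \approx -207.5$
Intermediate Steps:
$B = -204$ ($B = 102 \left(-2\right) = -204$)
$Z = - \frac{613}{175}$ ($Z = \frac{-1440 - 1012}{941 - 241} = - \frac{2452}{700} = \left(-2452\right) \frac{1}{700} = - \frac{613}{175} \approx -3.5029$)
$B + Z = -204 - \frac{613}{175} = - \frac{36313}{175}$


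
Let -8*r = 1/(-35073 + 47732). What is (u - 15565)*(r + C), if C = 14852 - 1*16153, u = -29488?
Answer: 5935952293269/101272 ≈ 5.8614e+7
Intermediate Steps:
C = -1301 (C = 14852 - 16153 = -1301)
r = -1/101272 (r = -1/(8*(-35073 + 47732)) = -⅛/12659 = -⅛*1/12659 = -1/101272 ≈ -9.8744e-6)
(u - 15565)*(r + C) = (-29488 - 15565)*(-1/101272 - 1301) = -45053*(-131754873/101272) = 5935952293269/101272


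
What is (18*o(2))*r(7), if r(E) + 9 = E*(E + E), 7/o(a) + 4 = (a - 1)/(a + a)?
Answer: -14952/5 ≈ -2990.4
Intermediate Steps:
o(a) = 7/(-4 + (-1 + a)/(2*a)) (o(a) = 7/(-4 + (a - 1)/(a + a)) = 7/(-4 + (-1 + a)/((2*a))) = 7/(-4 + (-1 + a)*(1/(2*a))) = 7/(-4 + (-1 + a)/(2*a)))
r(E) = -9 + 2*E² (r(E) = -9 + E*(E + E) = -9 + E*(2*E) = -9 + 2*E²)
(18*o(2))*r(7) = (18*(-14*2/(1 + 7*2)))*(-9 + 2*7²) = (18*(-14*2/(1 + 14)))*(-9 + 2*49) = (18*(-14*2/15))*(-9 + 98) = (18*(-14*2*1/15))*89 = (18*(-28/15))*89 = -168/5*89 = -14952/5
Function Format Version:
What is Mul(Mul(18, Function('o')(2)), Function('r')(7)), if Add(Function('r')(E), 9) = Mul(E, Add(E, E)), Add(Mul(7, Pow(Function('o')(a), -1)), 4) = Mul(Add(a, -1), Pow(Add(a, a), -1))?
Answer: Rational(-14952, 5) ≈ -2990.4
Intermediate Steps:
Function('o')(a) = Mul(7, Pow(Add(-4, Mul(Rational(1, 2), Pow(a, -1), Add(-1, a))), -1)) (Function('o')(a) = Mul(7, Pow(Add(-4, Mul(Add(a, -1), Pow(Add(a, a), -1))), -1)) = Mul(7, Pow(Add(-4, Mul(Add(-1, a), Pow(Mul(2, a), -1))), -1)) = Mul(7, Pow(Add(-4, Mul(Add(-1, a), Mul(Rational(1, 2), Pow(a, -1)))), -1)) = Mul(7, Pow(Add(-4, Mul(Rational(1, 2), Pow(a, -1), Add(-1, a))), -1)))
Function('r')(E) = Add(-9, Mul(2, Pow(E, 2))) (Function('r')(E) = Add(-9, Mul(E, Add(E, E))) = Add(-9, Mul(E, Mul(2, E))) = Add(-9, Mul(2, Pow(E, 2))))
Mul(Mul(18, Function('o')(2)), Function('r')(7)) = Mul(Mul(18, Mul(-14, 2, Pow(Add(1, Mul(7, 2)), -1))), Add(-9, Mul(2, Pow(7, 2)))) = Mul(Mul(18, Mul(-14, 2, Pow(Add(1, 14), -1))), Add(-9, Mul(2, 49))) = Mul(Mul(18, Mul(-14, 2, Pow(15, -1))), Add(-9, 98)) = Mul(Mul(18, Mul(-14, 2, Rational(1, 15))), 89) = Mul(Mul(18, Rational(-28, 15)), 89) = Mul(Rational(-168, 5), 89) = Rational(-14952, 5)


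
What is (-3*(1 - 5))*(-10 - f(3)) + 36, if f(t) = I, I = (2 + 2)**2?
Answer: -276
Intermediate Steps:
I = 16 (I = 4**2 = 16)
f(t) = 16
(-3*(1 - 5))*(-10 - f(3)) + 36 = (-3*(1 - 5))*(-10 - 1*16) + 36 = (-3*(-4))*(-10 - 16) + 36 = 12*(-26) + 36 = -312 + 36 = -276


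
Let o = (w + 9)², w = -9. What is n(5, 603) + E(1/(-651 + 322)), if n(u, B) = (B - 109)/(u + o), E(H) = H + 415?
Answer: 845196/1645 ≈ 513.80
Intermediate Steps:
o = 0 (o = (-9 + 9)² = 0² = 0)
E(H) = 415 + H
n(u, B) = (-109 + B)/u (n(u, B) = (B - 109)/(u + 0) = (-109 + B)/u)
n(5, 603) + E(1/(-651 + 322)) = (-109 + 603)/5 + (415 + 1/(-651 + 322)) = (⅕)*494 + (415 + 1/(-329)) = 494/5 + (415 - 1/329) = 494/5 + 136534/329 = 845196/1645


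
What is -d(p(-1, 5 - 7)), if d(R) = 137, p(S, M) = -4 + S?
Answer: -137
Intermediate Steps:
-d(p(-1, 5 - 7)) = -1*137 = -137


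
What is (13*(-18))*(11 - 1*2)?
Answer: -2106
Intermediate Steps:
(13*(-18))*(11 - 1*2) = -234*(11 - 2) = -234*9 = -2106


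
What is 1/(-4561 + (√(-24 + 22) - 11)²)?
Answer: I/(2*(-2221*I + 11*√2)) ≈ -0.00022511 + 1.5767e-6*I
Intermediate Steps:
1/(-4561 + (√(-24 + 22) - 11)²) = 1/(-4561 + (√(-2) - 11)²) = 1/(-4561 + (I*√2 - 11)²) = 1/(-4561 + (-11 + I*√2)²)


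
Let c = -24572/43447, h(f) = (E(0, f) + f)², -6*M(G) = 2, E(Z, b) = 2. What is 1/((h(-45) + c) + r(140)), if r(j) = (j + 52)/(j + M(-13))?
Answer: 18204293/33674467561 ≈ 0.00054060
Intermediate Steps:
M(G) = -⅓ (M(G) = -⅙*2 = -⅓)
h(f) = (2 + f)²
c = -24572/43447 (c = -24572*1/43447 = -24572/43447 ≈ -0.56556)
r(j) = (52 + j)/(-⅓ + j) (r(j) = (j + 52)/(j - ⅓) = (52 + j)/(-⅓ + j))
1/((h(-45) + c) + r(140)) = 1/(((2 - 45)² - 24572/43447) + 3*(52 + 140)/(-1 + 3*140)) = 1/(((-43)² - 24572/43447) + 3*192/(-1 + 420)) = 1/((1849 - 24572/43447) + 3*192/419) = 1/(80308931/43447 + 3*(1/419)*192) = 1/(80308931/43447 + 576/419) = 1/(33674467561/18204293) = 18204293/33674467561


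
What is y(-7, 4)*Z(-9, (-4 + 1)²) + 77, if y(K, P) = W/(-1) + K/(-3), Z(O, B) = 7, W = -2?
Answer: 322/3 ≈ 107.33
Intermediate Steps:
y(K, P) = 2 - K/3 (y(K, P) = -2/(-1) + K/(-3) = -2*(-1) + K*(-⅓) = 2 - K/3)
y(-7, 4)*Z(-9, (-4 + 1)²) + 77 = (2 - ⅓*(-7))*7 + 77 = (2 + 7/3)*7 + 77 = (13/3)*7 + 77 = 91/3 + 77 = 322/3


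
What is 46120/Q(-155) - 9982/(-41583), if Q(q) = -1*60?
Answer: -31953484/41583 ≈ -768.43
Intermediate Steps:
Q(q) = -60
46120/Q(-155) - 9982/(-41583) = 46120/(-60) - 9982/(-41583) = 46120*(-1/60) - 9982*(-1/41583) = -2306/3 + 9982/41583 = -31953484/41583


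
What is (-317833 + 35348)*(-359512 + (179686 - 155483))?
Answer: 94719762865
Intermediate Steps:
(-317833 + 35348)*(-359512 + (179686 - 155483)) = -282485*(-359512 + 24203) = -282485*(-335309) = 94719762865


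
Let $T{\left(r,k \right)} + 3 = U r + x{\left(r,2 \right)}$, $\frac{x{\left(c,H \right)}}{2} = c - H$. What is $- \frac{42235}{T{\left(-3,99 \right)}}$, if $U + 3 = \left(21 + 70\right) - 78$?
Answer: $\frac{42235}{43} \approx 982.21$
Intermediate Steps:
$x{\left(c,H \right)} = - 2 H + 2 c$ ($x{\left(c,H \right)} = 2 \left(c - H\right) = - 2 H + 2 c$)
$U = 10$ ($U = -3 + \left(\left(21 + 70\right) - 78\right) = -3 + \left(91 - 78\right) = -3 + 13 = 10$)
$T{\left(r,k \right)} = -7 + 12 r$ ($T{\left(r,k \right)} = -3 + \left(10 r + \left(\left(-2\right) 2 + 2 r\right)\right) = -3 + \left(10 r + \left(-4 + 2 r\right)\right) = -3 + \left(-4 + 12 r\right) = -7 + 12 r$)
$- \frac{42235}{T{\left(-3,99 \right)}} = - \frac{42235}{-7 + 12 \left(-3\right)} = - \frac{42235}{-7 - 36} = - \frac{42235}{-43} = \left(-42235\right) \left(- \frac{1}{43}\right) = \frac{42235}{43}$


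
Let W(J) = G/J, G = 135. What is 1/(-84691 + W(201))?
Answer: -67/5674252 ≈ -1.1808e-5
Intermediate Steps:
W(J) = 135/J
1/(-84691 + W(201)) = 1/(-84691 + 135/201) = 1/(-84691 + 135*(1/201)) = 1/(-84691 + 45/67) = 1/(-5674252/67) = -67/5674252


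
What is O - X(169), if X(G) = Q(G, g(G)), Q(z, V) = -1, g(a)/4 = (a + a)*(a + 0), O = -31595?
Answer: -31594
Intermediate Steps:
g(a) = 8*a**2 (g(a) = 4*((a + a)*(a + 0)) = 4*((2*a)*a) = 4*(2*a**2) = 8*a**2)
X(G) = -1
O - X(169) = -31595 - 1*(-1) = -31595 + 1 = -31594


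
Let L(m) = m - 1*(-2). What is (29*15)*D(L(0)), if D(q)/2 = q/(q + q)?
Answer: 435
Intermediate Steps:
L(m) = 2 + m (L(m) = m + 2 = 2 + m)
D(q) = 1 (D(q) = 2*(q/(q + q)) = 2*(q/((2*q))) = 2*(q*(1/(2*q))) = 2*(1/2) = 1)
(29*15)*D(L(0)) = (29*15)*1 = 435*1 = 435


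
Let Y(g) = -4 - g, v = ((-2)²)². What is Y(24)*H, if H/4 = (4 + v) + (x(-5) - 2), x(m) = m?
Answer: -1456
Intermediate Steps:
v = 16 (v = 4² = 16)
H = 52 (H = 4*((4 + 16) + (-5 - 2)) = 4*(20 - 7) = 4*13 = 52)
Y(24)*H = (-4 - 1*24)*52 = (-4 - 24)*52 = -28*52 = -1456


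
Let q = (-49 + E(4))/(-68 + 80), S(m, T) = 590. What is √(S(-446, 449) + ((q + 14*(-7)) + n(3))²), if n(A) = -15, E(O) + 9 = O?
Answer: √57585/2 ≈ 119.98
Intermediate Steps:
E(O) = -9 + O
q = -9/2 (q = (-49 + (-9 + 4))/(-68 + 80) = (-49 - 5)/12 = -54*1/12 = -9/2 ≈ -4.5000)
√(S(-446, 449) + ((q + 14*(-7)) + n(3))²) = √(590 + ((-9/2 + 14*(-7)) - 15)²) = √(590 + ((-9/2 - 98) - 15)²) = √(590 + (-205/2 - 15)²) = √(590 + (-235/2)²) = √(590 + 55225/4) = √(57585/4) = √57585/2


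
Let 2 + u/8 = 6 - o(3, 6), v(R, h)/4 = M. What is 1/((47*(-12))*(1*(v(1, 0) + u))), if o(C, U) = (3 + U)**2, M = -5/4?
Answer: 1/350244 ≈ 2.8552e-6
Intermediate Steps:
M = -5/4 (M = -5*1/4 = -5/4 ≈ -1.2500)
v(R, h) = -5 (v(R, h) = 4*(-5/4) = -5)
u = -616 (u = -16 + 8*(6 - (3 + 6)**2) = -16 + 8*(6 - 1*9**2) = -16 + 8*(6 - 1*81) = -16 + 8*(6 - 81) = -16 + 8*(-75) = -16 - 600 = -616)
1/((47*(-12))*(1*(v(1, 0) + u))) = 1/((47*(-12))*(1*(-5 - 616))) = 1/(-564*(-621)) = 1/350244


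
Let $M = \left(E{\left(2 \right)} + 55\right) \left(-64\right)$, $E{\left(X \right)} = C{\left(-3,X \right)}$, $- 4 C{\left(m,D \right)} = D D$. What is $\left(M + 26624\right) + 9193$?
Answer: $32361$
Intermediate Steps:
$C{\left(m,D \right)} = - \frac{D^{2}}{4}$ ($C{\left(m,D \right)} = - \frac{D D}{4} = - \frac{D^{2}}{4}$)
$E{\left(X \right)} = - \frac{X^{2}}{4}$
$M = -3456$ ($M = \left(- \frac{2^{2}}{4} + 55\right) \left(-64\right) = \left(\left(- \frac{1}{4}\right) 4 + 55\right) \left(-64\right) = \left(-1 + 55\right) \left(-64\right) = 54 \left(-64\right) = -3456$)
$\left(M + 26624\right) + 9193 = \left(-3456 + 26624\right) + 9193 = 23168 + 9193 = 32361$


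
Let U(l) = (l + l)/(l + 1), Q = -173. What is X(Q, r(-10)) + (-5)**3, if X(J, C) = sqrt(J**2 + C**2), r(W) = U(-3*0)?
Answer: 48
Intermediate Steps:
U(l) = 2*l/(1 + l) (U(l) = (2*l)/(1 + l) = 2*l/(1 + l))
r(W) = 0 (r(W) = 2*(-3*0)/(1 - 3*0) = 2*0/(1 + 0) = 2*0/1 = 2*0*1 = 0)
X(J, C) = sqrt(C**2 + J**2)
X(Q, r(-10)) + (-5)**3 = sqrt(0**2 + (-173)**2) + (-5)**3 = sqrt(0 + 29929) - 125 = sqrt(29929) - 125 = 173 - 125 = 48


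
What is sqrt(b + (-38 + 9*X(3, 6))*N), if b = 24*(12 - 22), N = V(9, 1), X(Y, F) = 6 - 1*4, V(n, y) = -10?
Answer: 2*I*sqrt(10) ≈ 6.3246*I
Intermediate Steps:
X(Y, F) = 2 (X(Y, F) = 6 - 4 = 2)
N = -10
b = -240 (b = 24*(-10) = -240)
sqrt(b + (-38 + 9*X(3, 6))*N) = sqrt(-240 + (-38 + 9*2)*(-10)) = sqrt(-240 + (-38 + 18)*(-10)) = sqrt(-240 - 20*(-10)) = sqrt(-240 + 200) = sqrt(-40) = 2*I*sqrt(10)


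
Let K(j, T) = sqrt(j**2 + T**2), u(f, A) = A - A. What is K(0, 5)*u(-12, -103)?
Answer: 0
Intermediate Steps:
u(f, A) = 0
K(j, T) = sqrt(T**2 + j**2)
K(0, 5)*u(-12, -103) = sqrt(5**2 + 0**2)*0 = sqrt(25 + 0)*0 = sqrt(25)*0 = 5*0 = 0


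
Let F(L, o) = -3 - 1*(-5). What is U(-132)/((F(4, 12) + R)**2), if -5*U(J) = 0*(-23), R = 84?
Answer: 0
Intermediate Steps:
F(L, o) = 2 (F(L, o) = -3 + 5 = 2)
U(J) = 0 (U(J) = -0*(-23) = -1/5*0 = 0)
U(-132)/((F(4, 12) + R)**2) = 0/((2 + 84)**2) = 0/(86**2) = 0/7396 = 0*(1/7396) = 0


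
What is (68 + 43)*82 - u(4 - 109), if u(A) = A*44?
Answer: 13722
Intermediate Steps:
u(A) = 44*A
(68 + 43)*82 - u(4 - 109) = (68 + 43)*82 - 44*(4 - 109) = 111*82 - 44*(-105) = 9102 - 1*(-4620) = 9102 + 4620 = 13722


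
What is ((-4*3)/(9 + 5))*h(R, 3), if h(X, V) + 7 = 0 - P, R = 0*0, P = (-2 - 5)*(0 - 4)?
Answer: 30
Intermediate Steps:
P = 28 (P = -7*(-4) = 28)
R = 0
h(X, V) = -35 (h(X, V) = -7 + (0 - 1*28) = -7 + (0 - 28) = -7 - 28 = -35)
((-4*3)/(9 + 5))*h(R, 3) = ((-4*3)/(9 + 5))*(-35) = (-12/14)*(-35) = ((1/14)*(-12))*(-35) = -6/7*(-35) = 30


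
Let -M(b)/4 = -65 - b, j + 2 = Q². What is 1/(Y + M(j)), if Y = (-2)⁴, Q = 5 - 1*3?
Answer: 1/284 ≈ 0.0035211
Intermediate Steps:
Q = 2 (Q = 5 - 3 = 2)
Y = 16
j = 2 (j = -2 + 2² = -2 + 4 = 2)
M(b) = 260 + 4*b (M(b) = -4*(-65 - b) = 260 + 4*b)
1/(Y + M(j)) = 1/(16 + (260 + 4*2)) = 1/(16 + (260 + 8)) = 1/(16 + 268) = 1/284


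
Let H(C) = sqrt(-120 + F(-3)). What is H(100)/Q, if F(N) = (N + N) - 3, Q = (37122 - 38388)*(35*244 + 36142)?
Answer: -I*sqrt(129)/56567412 ≈ -2.0078e-7*I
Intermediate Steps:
Q = -56567412 (Q = -1266*(8540 + 36142) = -1266*44682 = -56567412)
F(N) = -3 + 2*N (F(N) = 2*N - 3 = -3 + 2*N)
H(C) = I*sqrt(129) (H(C) = sqrt(-120 + (-3 + 2*(-3))) = sqrt(-120 + (-3 - 6)) = sqrt(-120 - 9) = sqrt(-129) = I*sqrt(129))
H(100)/Q = (I*sqrt(129))/(-56567412) = (I*sqrt(129))*(-1/56567412) = -I*sqrt(129)/56567412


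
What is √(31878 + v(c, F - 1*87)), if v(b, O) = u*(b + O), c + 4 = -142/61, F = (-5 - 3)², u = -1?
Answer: √118727167/61 ≈ 178.63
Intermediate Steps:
F = 64 (F = (-8)² = 64)
c = -386/61 (c = -4 - 142/61 = -386/61 ≈ -6.3279)
v(b, O) = -O - b (v(b, O) = -(b + O) = -(O + b) = -O - b)
√(31878 + v(c, F - 1*87)) = √(31878 + (-(64 - 1*87) - 1*(-386/61))) = √(31878 + (-(64 - 87) + 386/61)) = √(31878 + (-1*(-23) + 386/61)) = √(31878 + (23 + 386/61)) = √(31878 + 1789/61) = √(1946347/61) = √118727167/61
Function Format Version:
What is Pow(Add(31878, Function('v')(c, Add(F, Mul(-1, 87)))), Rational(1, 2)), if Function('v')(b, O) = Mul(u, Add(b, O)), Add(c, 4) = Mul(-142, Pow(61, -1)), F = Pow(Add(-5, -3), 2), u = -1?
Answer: Mul(Rational(1, 61), Pow(118727167, Rational(1, 2))) ≈ 178.63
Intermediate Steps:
F = 64 (F = Pow(-8, 2) = 64)
c = Rational(-386, 61) (c = Add(-4, Mul(-142, Pow(61, -1))) = Add(-4, Mul(-142, Rational(1, 61))) = Add(-4, Rational(-142, 61)) = Rational(-386, 61) ≈ -6.3279)
Function('v')(b, O) = Add(Mul(-1, O), Mul(-1, b)) (Function('v')(b, O) = Mul(-1, Add(b, O)) = Mul(-1, Add(O, b)) = Add(Mul(-1, O), Mul(-1, b)))
Pow(Add(31878, Function('v')(c, Add(F, Mul(-1, 87)))), Rational(1, 2)) = Pow(Add(31878, Add(Mul(-1, Add(64, Mul(-1, 87))), Mul(-1, Rational(-386, 61)))), Rational(1, 2)) = Pow(Add(31878, Add(Mul(-1, Add(64, -87)), Rational(386, 61))), Rational(1, 2)) = Pow(Add(31878, Add(Mul(-1, -23), Rational(386, 61))), Rational(1, 2)) = Pow(Add(31878, Add(23, Rational(386, 61))), Rational(1, 2)) = Pow(Add(31878, Rational(1789, 61)), Rational(1, 2)) = Pow(Rational(1946347, 61), Rational(1, 2)) = Mul(Rational(1, 61), Pow(118727167, Rational(1, 2)))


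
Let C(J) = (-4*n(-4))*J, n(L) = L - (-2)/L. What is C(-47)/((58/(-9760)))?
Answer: 4128480/29 ≈ 1.4236e+5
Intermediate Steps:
n(L) = L + 2/L
C(J) = 18*J (C(J) = (-4*(-4 + 2/(-4)))*J = (-4*(-4 + 2*(-¼)))*J = (-4*(-4 - ½))*J = (-4*(-9/2))*J = 18*J)
C(-47)/((58/(-9760))) = (18*(-47))/((58/(-9760))) = -846/(58*(-1/9760)) = -846/(-29/4880) = -846*(-4880/29) = 4128480/29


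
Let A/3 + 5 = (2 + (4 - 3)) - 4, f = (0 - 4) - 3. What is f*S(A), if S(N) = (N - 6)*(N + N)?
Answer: -6048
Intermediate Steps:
f = -7 (f = -4 - 3 = -7)
A = -18 (A = -15 + 3*((2 + (4 - 3)) - 4) = -15 + 3*((2 + 1) - 4) = -15 + 3*(3 - 4) = -15 + 3*(-1) = -15 - 3 = -18)
S(N) = 2*N*(-6 + N) (S(N) = (-6 + N)*(2*N) = 2*N*(-6 + N))
f*S(A) = -14*(-18)*(-6 - 18) = -14*(-18)*(-24) = -7*864 = -6048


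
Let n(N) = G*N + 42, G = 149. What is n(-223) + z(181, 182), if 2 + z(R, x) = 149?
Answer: -33038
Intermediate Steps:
z(R, x) = 147 (z(R, x) = -2 + 149 = 147)
n(N) = 42 + 149*N (n(N) = 149*N + 42 = 42 + 149*N)
n(-223) + z(181, 182) = (42 + 149*(-223)) + 147 = (42 - 33227) + 147 = -33185 + 147 = -33038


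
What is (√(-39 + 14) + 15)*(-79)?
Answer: -1185 - 395*I ≈ -1185.0 - 395.0*I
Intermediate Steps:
(√(-39 + 14) + 15)*(-79) = (√(-25) + 15)*(-79) = (5*I + 15)*(-79) = (15 + 5*I)*(-79) = -1185 - 395*I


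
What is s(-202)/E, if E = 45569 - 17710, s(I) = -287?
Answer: -287/27859 ≈ -0.010302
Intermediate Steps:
E = 27859
s(-202)/E = -287/27859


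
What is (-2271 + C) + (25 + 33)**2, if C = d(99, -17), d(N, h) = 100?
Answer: 1193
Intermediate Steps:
C = 100
(-2271 + C) + (25 + 33)**2 = (-2271 + 100) + (25 + 33)**2 = -2171 + 58**2 = -2171 + 3364 = 1193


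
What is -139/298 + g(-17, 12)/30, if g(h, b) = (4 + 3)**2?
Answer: 2608/2235 ≈ 1.1669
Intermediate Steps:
g(h, b) = 49 (g(h, b) = 7**2 = 49)
-139/298 + g(-17, 12)/30 = -139/298 + 49/30 = 2608/2235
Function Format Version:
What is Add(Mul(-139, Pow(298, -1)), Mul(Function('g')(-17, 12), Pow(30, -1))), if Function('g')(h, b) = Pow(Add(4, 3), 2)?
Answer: Rational(2608, 2235) ≈ 1.1669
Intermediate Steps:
Function('g')(h, b) = 49 (Function('g')(h, b) = Pow(7, 2) = 49)
Add(Mul(-139, Pow(298, -1)), Mul(Function('g')(-17, 12), Pow(30, -1))) = Add(Mul(-139, Pow(298, -1)), Mul(49, Pow(30, -1))) = Add(Mul(-139, Rational(1, 298)), Mul(49, Rational(1, 30))) = Add(Rational(-139, 298), Rational(49, 30)) = Rational(2608, 2235)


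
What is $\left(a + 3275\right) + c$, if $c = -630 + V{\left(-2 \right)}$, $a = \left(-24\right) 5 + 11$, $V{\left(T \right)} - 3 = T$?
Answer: $2537$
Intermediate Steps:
$V{\left(T \right)} = 3 + T$
$a = -109$ ($a = -120 + 11 = -109$)
$c = -629$ ($c = -630 + \left(3 - 2\right) = -630 + 1 = -629$)
$\left(a + 3275\right) + c = \left(-109 + 3275\right) - 629 = 3166 - 629 = 2537$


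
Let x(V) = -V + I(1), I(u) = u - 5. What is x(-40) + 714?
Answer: 750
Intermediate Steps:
I(u) = -5 + u
x(V) = -4 - V (x(V) = -V + (-5 + 1) = -V - 4 = -4 - V)
x(-40) + 714 = (-4 - 1*(-40)) + 714 = (-4 + 40) + 714 = 36 + 714 = 750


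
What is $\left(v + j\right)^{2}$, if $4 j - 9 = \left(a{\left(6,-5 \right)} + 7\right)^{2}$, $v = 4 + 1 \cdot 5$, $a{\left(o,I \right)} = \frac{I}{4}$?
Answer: $\frac{1560001}{4096} \approx 380.86$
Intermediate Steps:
$a{\left(o,I \right)} = \frac{I}{4}$ ($a{\left(o,I \right)} = I \frac{1}{4} = \frac{I}{4}$)
$v = 9$ ($v = 4 + 5 = 9$)
$j = \frac{673}{64}$ ($j = \frac{9}{4} + \frac{\left(\frac{1}{4} \left(-5\right) + 7\right)^{2}}{4} = \frac{9}{4} + \frac{\left(- \frac{5}{4} + 7\right)^{2}}{4} = \frac{9}{4} + \frac{\left(\frac{23}{4}\right)^{2}}{4} = \frac{9}{4} + \frac{1}{4} \cdot \frac{529}{16} = \frac{9}{4} + \frac{529}{64} = \frac{673}{64} \approx 10.516$)
$\left(v + j\right)^{2} = \left(9 + \frac{673}{64}\right)^{2} = \left(\frac{1249}{64}\right)^{2} = \frac{1560001}{4096}$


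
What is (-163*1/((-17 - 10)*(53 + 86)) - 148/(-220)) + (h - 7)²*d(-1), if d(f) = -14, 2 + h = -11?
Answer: -1155776174/206415 ≈ -5599.3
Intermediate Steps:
h = -13 (h = -2 - 11 = -13)
(-163*1/((-17 - 10)*(53 + 86)) - 148/(-220)) + (h - 7)²*d(-1) = (-163*1/((-17 - 10)*(53 + 86)) - 148/(-220)) + (-13 - 7)²*(-14) = (-163/(139*(-27)) - 148*(-1/220)) + (-20)²*(-14) = (-163/(-3753) + 37/55) + 400*(-14) = (-163*(-1/3753) + 37/55) - 5600 = (163/3753 + 37/55) - 5600 = 147826/206415 - 5600 = -1155776174/206415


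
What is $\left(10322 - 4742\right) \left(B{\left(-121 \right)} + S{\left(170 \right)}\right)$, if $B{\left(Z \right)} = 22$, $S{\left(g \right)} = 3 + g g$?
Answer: $161401500$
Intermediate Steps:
$S{\left(g \right)} = 3 + g^{2}$
$\left(10322 - 4742\right) \left(B{\left(-121 \right)} + S{\left(170 \right)}\right) = \left(10322 - 4742\right) \left(22 + \left(3 + 170^{2}\right)\right) = 5580 \left(22 + \left(3 + 28900\right)\right) = 5580 \left(22 + 28903\right) = 5580 \cdot 28925 = 161401500$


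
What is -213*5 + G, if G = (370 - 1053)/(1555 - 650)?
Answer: -964508/905 ≈ -1065.8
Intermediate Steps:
G = -683/905 ≈ -0.75470
-213*5 + G = -213*5 - 683/905 = -1065 - 683/905 = -964508/905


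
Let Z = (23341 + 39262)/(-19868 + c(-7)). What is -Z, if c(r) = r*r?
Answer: 62603/19819 ≈ 3.1587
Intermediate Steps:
c(r) = r²
Z = -62603/19819 (Z = (23341 + 39262)/(-19868 + (-7)²) = 62603/(-19868 + 49) = 62603/(-19819) = 62603*(-1/19819) = -62603/19819 ≈ -3.1587)
-Z = -1*(-62603/19819) = 62603/19819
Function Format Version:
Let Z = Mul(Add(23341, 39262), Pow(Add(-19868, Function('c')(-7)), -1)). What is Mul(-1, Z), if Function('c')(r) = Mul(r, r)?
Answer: Rational(62603, 19819) ≈ 3.1587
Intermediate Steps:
Function('c')(r) = Pow(r, 2)
Z = Rational(-62603, 19819) (Z = Mul(Add(23341, 39262), Pow(Add(-19868, Pow(-7, 2)), -1)) = Mul(62603, Pow(Add(-19868, 49), -1)) = Mul(62603, Pow(-19819, -1)) = Mul(62603, Rational(-1, 19819)) = Rational(-62603, 19819) ≈ -3.1587)
Mul(-1, Z) = Mul(-1, Rational(-62603, 19819)) = Rational(62603, 19819)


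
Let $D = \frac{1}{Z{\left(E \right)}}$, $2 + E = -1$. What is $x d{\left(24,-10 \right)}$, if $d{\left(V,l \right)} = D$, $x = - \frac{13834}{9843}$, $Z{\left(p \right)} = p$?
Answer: $\frac{13834}{29529} \approx 0.46849$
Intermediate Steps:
$E = -3$ ($E = -2 - 1 = -3$)
$x = - \frac{13834}{9843}$ ($x = \left(-13834\right) \frac{1}{9843} = - \frac{13834}{9843} \approx -1.4055$)
$D = - \frac{1}{3}$ ($D = \frac{1}{-3} = - \frac{1}{3} \approx -0.33333$)
$d{\left(V,l \right)} = - \frac{1}{3}$
$x d{\left(24,-10 \right)} = \left(- \frac{13834}{9843}\right) \left(- \frac{1}{3}\right) = \frac{13834}{29529}$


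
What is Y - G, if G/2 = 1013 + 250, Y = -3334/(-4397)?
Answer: -11103488/4397 ≈ -2525.2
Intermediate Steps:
Y = 3334/4397 (Y = -3334*(-1/4397) = 3334/4397 ≈ 0.75824)
G = 2526 (G = 2*(1013 + 250) = 2*1263 = 2526)
Y - G = 3334/4397 - 1*2526 = 3334/4397 - 2526 = -11103488/4397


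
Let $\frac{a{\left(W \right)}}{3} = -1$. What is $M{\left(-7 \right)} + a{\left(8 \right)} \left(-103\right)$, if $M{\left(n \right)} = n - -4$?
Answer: $306$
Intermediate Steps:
$a{\left(W \right)} = -3$ ($a{\left(W \right)} = 3 \left(-1\right) = -3$)
$M{\left(n \right)} = 4 + n$ ($M{\left(n \right)} = n + 4 = 4 + n$)
$M{\left(-7 \right)} + a{\left(8 \right)} \left(-103\right) = \left(4 - 7\right) - -309 = -3 + 309 = 306$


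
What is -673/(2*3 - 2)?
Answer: -673/4 ≈ -168.25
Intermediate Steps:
-673/(2*3 - 2) = -673/(6 - 2) = -673/4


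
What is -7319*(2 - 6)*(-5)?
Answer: -146380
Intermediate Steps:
-7319*(2 - 6)*(-5) = -(-29276)*(-5) = -7319*20 = -146380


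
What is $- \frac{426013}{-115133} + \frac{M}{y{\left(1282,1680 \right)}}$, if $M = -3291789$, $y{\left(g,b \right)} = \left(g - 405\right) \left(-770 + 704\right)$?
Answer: $\frac{134550675801}{2221376102} \approx 60.571$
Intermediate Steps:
$y{\left(g,b \right)} = 26730 - 66 g$ ($y{\left(g,b \right)} = \left(-405 + g\right) \left(-66\right) = 26730 - 66 g$)
$- \frac{426013}{-115133} + \frac{M}{y{\left(1282,1680 \right)}} = - \frac{426013}{-115133} - \frac{3291789}{26730 - 84612} = \left(-426013\right) \left(- \frac{1}{115133}\right) - \frac{3291789}{26730 - 84612} = \frac{426013}{115133} - \frac{3291789}{-57882} = \frac{426013}{115133} - - \frac{1097263}{19294} = \frac{426013}{115133} + \frac{1097263}{19294} = \frac{134550675801}{2221376102}$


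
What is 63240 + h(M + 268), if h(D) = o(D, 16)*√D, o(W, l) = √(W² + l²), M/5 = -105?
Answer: 63240 + I*√17040385 ≈ 63240.0 + 4128.0*I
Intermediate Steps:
M = -525 (M = 5*(-105) = -525)
h(D) = √D*√(256 + D²) (h(D) = √(D² + 16²)*√D = √(D² + 256)*√D = √(256 + D²)*√D = √D*√(256 + D²))
63240 + h(M + 268) = 63240 + √(-525 + 268)*√(256 + (-525 + 268)²) = 63240 + √(-257)*√(256 + (-257)²) = 63240 + (I*√257)*√(256 + 66049) = 63240 + (I*√257)*√66305 = 63240 + I*√17040385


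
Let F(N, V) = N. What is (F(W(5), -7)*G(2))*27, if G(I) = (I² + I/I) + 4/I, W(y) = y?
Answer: 945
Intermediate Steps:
G(I) = 1 + I² + 4/I (G(I) = (I² + 1) + 4/I = (1 + I²) + 4/I = 1 + I² + 4/I)
(F(W(5), -7)*G(2))*27 = (5*((4 + 2 + 2³)/2))*27 = (5*((4 + 2 + 8)/2))*27 = (5*((½)*14))*27 = (5*7)*27 = 35*27 = 945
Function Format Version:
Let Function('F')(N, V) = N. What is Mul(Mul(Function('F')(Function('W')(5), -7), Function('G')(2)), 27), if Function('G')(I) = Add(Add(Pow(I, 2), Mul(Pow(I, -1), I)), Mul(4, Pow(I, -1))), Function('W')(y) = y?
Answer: 945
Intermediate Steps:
Function('G')(I) = Add(1, Pow(I, 2), Mul(4, Pow(I, -1))) (Function('G')(I) = Add(Add(Pow(I, 2), 1), Mul(4, Pow(I, -1))) = Add(Add(1, Pow(I, 2)), Mul(4, Pow(I, -1))) = Add(1, Pow(I, 2), Mul(4, Pow(I, -1))))
Mul(Mul(Function('F')(Function('W')(5), -7), Function('G')(2)), 27) = Mul(Mul(5, Mul(Pow(2, -1), Add(4, 2, Pow(2, 3)))), 27) = Mul(Mul(5, Mul(Rational(1, 2), Add(4, 2, 8))), 27) = Mul(Mul(5, Mul(Rational(1, 2), 14)), 27) = Mul(Mul(5, 7), 27) = Mul(35, 27) = 945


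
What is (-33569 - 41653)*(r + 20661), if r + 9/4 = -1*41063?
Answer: 3069696987/2 ≈ 1.5348e+9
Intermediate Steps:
r = -164261/4 (r = -9/4 - 1*41063 = -9/4 - 41063 = -164261/4 ≈ -41065.)
(-33569 - 41653)*(r + 20661) = (-33569 - 41653)*(-164261/4 + 20661) = -75222*(-81617/4) = 3069696987/2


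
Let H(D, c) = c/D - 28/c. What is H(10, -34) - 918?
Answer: -78249/85 ≈ -920.58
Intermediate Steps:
H(D, c) = -28/c + c/D
H(10, -34) - 918 = (-28/(-34) - 34/10) - 918 = (-28*(-1/34) - 34*⅒) - 918 = (14/17 - 17/5) - 918 = -219/85 - 918 = -78249/85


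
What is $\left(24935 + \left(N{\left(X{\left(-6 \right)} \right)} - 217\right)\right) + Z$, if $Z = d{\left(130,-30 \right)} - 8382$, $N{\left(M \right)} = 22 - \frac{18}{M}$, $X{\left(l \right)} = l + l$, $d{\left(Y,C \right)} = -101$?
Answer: $\frac{32517}{2} \approx 16259.0$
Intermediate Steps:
$X{\left(l \right)} = 2 l$
$N{\left(M \right)} = 22 - \frac{18}{M}$
$Z = -8483$ ($Z = -101 - 8382 = -8483$)
$\left(24935 + \left(N{\left(X{\left(-6 \right)} \right)} - 217\right)\right) + Z = \left(24935 + \left(\left(22 - \frac{18}{2 \left(-6\right)}\right) - 217\right)\right) - 8483 = \left(24935 - \left(195 - \frac{3}{2}\right)\right) - 8483 = \left(24935 + \left(\left(22 - - \frac{3}{2}\right) - 217\right)\right) - 8483 = \left(24935 + \left(\left(22 + \frac{3}{2}\right) - 217\right)\right) - 8483 = \left(24935 + \left(\frac{47}{2} - 217\right)\right) - 8483 = \left(24935 - \frac{387}{2}\right) - 8483 = \frac{49483}{2} - 8483 = \frac{32517}{2}$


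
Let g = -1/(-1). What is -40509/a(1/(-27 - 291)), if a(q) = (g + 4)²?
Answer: -40509/25 ≈ -1620.4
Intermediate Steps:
g = 1 (g = -1*(-1) = 1)
a(q) = 25 (a(q) = (1 + 4)² = 5² = 25)
-40509/a(1/(-27 - 291)) = -40509/25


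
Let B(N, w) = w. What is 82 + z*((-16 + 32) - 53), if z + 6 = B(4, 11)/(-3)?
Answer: 1319/3 ≈ 439.67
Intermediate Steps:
z = -29/3 (z = -6 + 11/(-3) = -6 + 11*(-⅓) = -6 - 11/3 = -29/3 ≈ -9.6667)
82 + z*((-16 + 32) - 53) = 82 - 29*((-16 + 32) - 53)/3 = 82 - 29*(16 - 53)/3 = 82 - 29/3*(-37) = 82 + 1073/3 = 1319/3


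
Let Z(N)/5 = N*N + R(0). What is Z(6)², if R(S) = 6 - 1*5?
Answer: 34225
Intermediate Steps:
R(S) = 1 (R(S) = 6 - 5 = 1)
Z(N) = 5 + 5*N² (Z(N) = 5*(N*N + 1) = 5*(N² + 1) = 5*(1 + N²) = 5 + 5*N²)
Z(6)² = (5 + 5*6²)² = (5 + 5*36)² = (5 + 180)² = 185² = 34225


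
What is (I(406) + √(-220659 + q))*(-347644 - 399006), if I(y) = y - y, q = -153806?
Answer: -746650*I*√374465 ≈ -4.569e+8*I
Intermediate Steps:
I(y) = 0
(I(406) + √(-220659 + q))*(-347644 - 399006) = (0 + √(-220659 - 153806))*(-347644 - 399006) = (0 + √(-374465))*(-746650) = (0 + I*√374465)*(-746650) = (I*√374465)*(-746650) = -746650*I*√374465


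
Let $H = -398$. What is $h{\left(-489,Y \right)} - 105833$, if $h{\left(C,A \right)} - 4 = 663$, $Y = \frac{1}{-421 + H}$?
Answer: $-105166$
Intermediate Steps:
$Y = - \frac{1}{819}$ ($Y = \frac{1}{-421 - 398} = \frac{1}{-819} = - \frac{1}{819} \approx -0.001221$)
$h{\left(C,A \right)} = 667$ ($h{\left(C,A \right)} = 4 + 663 = 667$)
$h{\left(-489,Y \right)} - 105833 = 667 - 105833 = -105166$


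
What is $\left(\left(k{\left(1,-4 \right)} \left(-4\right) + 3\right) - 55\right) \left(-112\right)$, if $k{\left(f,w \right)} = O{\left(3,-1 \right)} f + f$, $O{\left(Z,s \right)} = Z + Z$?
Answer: $8960$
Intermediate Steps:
$O{\left(Z,s \right)} = 2 Z$
$k{\left(f,w \right)} = 7 f$ ($k{\left(f,w \right)} = 2 \cdot 3 f + f = 6 f + f = 7 f$)
$\left(\left(k{\left(1,-4 \right)} \left(-4\right) + 3\right) - 55\right) \left(-112\right) = \left(\left(7 \cdot 1 \left(-4\right) + 3\right) - 55\right) \left(-112\right) = \left(\left(7 \left(-4\right) + 3\right) - 55\right) \left(-112\right) = \left(\left(-28 + 3\right) - 55\right) \left(-112\right) = \left(-25 - 55\right) \left(-112\right) = \left(-80\right) \left(-112\right) = 8960$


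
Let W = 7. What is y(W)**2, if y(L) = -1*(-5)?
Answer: 25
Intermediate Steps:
y(L) = 5
y(W)**2 = 5**2 = 25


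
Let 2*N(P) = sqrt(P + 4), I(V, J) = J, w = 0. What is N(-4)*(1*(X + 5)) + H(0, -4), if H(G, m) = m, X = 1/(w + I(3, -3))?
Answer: -4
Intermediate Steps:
N(P) = sqrt(4 + P)/2 (N(P) = sqrt(P + 4)/2 = sqrt(4 + P)/2)
X = -1/3 (X = 1/(0 - 3) = 1/(-3) = -1/3 ≈ -0.33333)
N(-4)*(1*(X + 5)) + H(0, -4) = (sqrt(4 - 4)/2)*(1*(-1/3 + 5)) - 4 = (sqrt(0)/2)*(1*(14/3)) - 4 = ((1/2)*0)*(14/3) - 4 = 0*(14/3) - 4 = 0 - 4 = -4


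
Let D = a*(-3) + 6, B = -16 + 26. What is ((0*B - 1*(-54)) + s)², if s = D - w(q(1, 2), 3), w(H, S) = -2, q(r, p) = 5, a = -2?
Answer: 4624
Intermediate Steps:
B = 10
D = 12 (D = -2*(-3) + 6 = 6 + 6 = 12)
s = 14 (s = 12 - 1*(-2) = 12 + 2 = 14)
((0*B - 1*(-54)) + s)² = ((0*10 - 1*(-54)) + 14)² = ((0 + 54) + 14)² = (54 + 14)² = 68² = 4624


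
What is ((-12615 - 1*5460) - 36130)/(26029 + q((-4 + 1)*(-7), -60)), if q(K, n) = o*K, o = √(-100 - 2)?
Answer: -1410901945/677553823 + 1138305*I*√102/677553823 ≈ -2.0823 + 0.016967*I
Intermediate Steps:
o = I*√102 (o = √(-102) = I*√102 ≈ 10.1*I)
q(K, n) = I*K*√102 (q(K, n) = (I*√102)*K = I*K*√102)
((-12615 - 1*5460) - 36130)/(26029 + q((-4 + 1)*(-7), -60)) = ((-12615 - 1*5460) - 36130)/(26029 + I*((-4 + 1)*(-7))*√102) = ((-12615 - 5460) - 36130)/(26029 + I*(-3*(-7))*√102) = (-18075 - 36130)/(26029 + I*21*√102) = -54205/(26029 + 21*I*√102)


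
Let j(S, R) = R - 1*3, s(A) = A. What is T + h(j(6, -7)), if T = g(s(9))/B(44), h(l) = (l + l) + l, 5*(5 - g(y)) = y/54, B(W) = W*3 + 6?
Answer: -124051/4140 ≈ -29.964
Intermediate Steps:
j(S, R) = -3 + R (j(S, R) = R - 3 = -3 + R)
B(W) = 6 + 3*W (B(W) = 3*W + 6 = 6 + 3*W)
g(y) = 5 - y/270 (g(y) = 5 - y/(5*54) = 5 - y/270)
h(l) = 3*l (h(l) = 2*l + l = 3*l)
T = 149/4140 (T = (5 - 1/270*9)/(6 + 3*44) = (5 - 1/30)/(6 + 132) = (149/30)/138 = (149/30)*(1/138) = 149/4140 ≈ 0.035990)
T + h(j(6, -7)) = 149/4140 + 3*(-3 - 7) = 149/4140 + 3*(-10) = 149/4140 - 30 = -124051/4140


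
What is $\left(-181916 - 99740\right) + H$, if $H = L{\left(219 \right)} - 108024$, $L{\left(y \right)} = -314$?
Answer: $-389994$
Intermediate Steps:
$H = -108338$ ($H = -314 - 108024 = -108338$)
$\left(-181916 - 99740\right) + H = \left(-181916 - 99740\right) - 108338 = -281656 - 108338 = -389994$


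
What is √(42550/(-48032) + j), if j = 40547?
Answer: 3*√162400774553/6004 ≈ 201.36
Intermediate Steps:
√(42550/(-48032) + j) = √(42550/(-48032) + 40547) = √(42550*(-1/48032) + 40547) = √(-21275/24016 + 40547) = √(973755477/24016) = 3*√162400774553/6004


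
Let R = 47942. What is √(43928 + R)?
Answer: √91870 ≈ 303.10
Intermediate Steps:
√(43928 + R) = √(43928 + 47942) = √91870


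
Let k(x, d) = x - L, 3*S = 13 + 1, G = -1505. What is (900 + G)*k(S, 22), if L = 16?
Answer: 20570/3 ≈ 6856.7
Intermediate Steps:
S = 14/3 (S = (13 + 1)/3 = (⅓)*14 = 14/3 ≈ 4.6667)
k(x, d) = -16 + x (k(x, d) = x - 1*16 = x - 16 = -16 + x)
(900 + G)*k(S, 22) = (900 - 1505)*(-16 + 14/3) = -605*(-34/3) = 20570/3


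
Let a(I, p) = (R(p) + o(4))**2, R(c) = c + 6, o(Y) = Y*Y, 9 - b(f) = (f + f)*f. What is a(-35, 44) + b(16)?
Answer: 3853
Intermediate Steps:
b(f) = 9 - 2*f**2 (b(f) = 9 - (f + f)*f = 9 - 2*f*f = 9 - 2*f**2)
o(Y) = Y**2
R(c) = 6 + c
a(I, p) = (22 + p)**2 (a(I, p) = ((6 + p) + 4**2)**2 = ((6 + p) + 16)**2 = (22 + p)**2)
a(-35, 44) + b(16) = (22 + 44)**2 + (9 - 2*16**2) = 66**2 + (9 - 2*256) = 4356 + (9 - 512) = 4356 - 503 = 3853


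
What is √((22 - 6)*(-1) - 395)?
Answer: I*√411 ≈ 20.273*I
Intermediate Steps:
√((22 - 6)*(-1) - 395) = √(16*(-1) - 395) = √(-16 - 395) = √(-411) = I*√411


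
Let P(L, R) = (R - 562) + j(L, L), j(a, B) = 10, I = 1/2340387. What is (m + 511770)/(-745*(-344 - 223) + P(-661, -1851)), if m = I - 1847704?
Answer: -3126602566457/982990624644 ≈ -3.1807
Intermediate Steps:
I = 1/2340387 ≈ 4.2728e-7
m = -4324342421447/2340387 (m = 1/2340387 - 1847704 = -4324342421447/2340387 ≈ -1.8477e+6)
P(L, R) = -552 + R (P(L, R) = (R - 562) + 10 = (-562 + R) + 10 = -552 + R)
(m + 511770)/(-745*(-344 - 223) + P(-661, -1851)) = (-4324342421447/2340387 + 511770)/(-745*(-344 - 223) + (-552 - 1851)) = -3126602566457/(2340387*(-745*(-567) - 2403)) = -3126602566457/(2340387*(422415 - 2403)) = -3126602566457/2340387/420012 = -3126602566457/2340387*1/420012 = -3126602566457/982990624644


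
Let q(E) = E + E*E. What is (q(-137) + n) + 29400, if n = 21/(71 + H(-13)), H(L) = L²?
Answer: 3842567/80 ≈ 48032.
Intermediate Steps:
q(E) = E + E²
n = 7/80 (n = 21/(71 + (-13)²) = 21/(71 + 169) = 21/240 = 21*(1/240) = 7/80 ≈ 0.087500)
(q(-137) + n) + 29400 = (-137*(1 - 137) + 7/80) + 29400 = (-137*(-136) + 7/80) + 29400 = (18632 + 7/80) + 29400 = 1490567/80 + 29400 = 3842567/80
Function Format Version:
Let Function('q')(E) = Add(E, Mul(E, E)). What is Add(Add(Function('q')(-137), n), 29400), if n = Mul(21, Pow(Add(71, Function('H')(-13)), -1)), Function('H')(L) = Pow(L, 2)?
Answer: Rational(3842567, 80) ≈ 48032.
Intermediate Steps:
Function('q')(E) = Add(E, Pow(E, 2))
n = Rational(7, 80) (n = Mul(21, Pow(Add(71, Pow(-13, 2)), -1)) = Mul(21, Pow(Add(71, 169), -1)) = Mul(21, Pow(240, -1)) = Mul(21, Rational(1, 240)) = Rational(7, 80) ≈ 0.087500)
Add(Add(Function('q')(-137), n), 29400) = Add(Add(Mul(-137, Add(1, -137)), Rational(7, 80)), 29400) = Add(Add(Mul(-137, -136), Rational(7, 80)), 29400) = Add(Add(18632, Rational(7, 80)), 29400) = Add(Rational(1490567, 80), 29400) = Rational(3842567, 80)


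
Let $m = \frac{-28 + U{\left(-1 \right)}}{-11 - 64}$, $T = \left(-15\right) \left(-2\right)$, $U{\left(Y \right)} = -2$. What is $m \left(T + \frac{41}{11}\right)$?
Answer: $\frac{742}{55} \approx 13.491$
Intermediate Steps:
$T = 30$
$m = \frac{2}{5}$ ($m = \frac{-28 - 2}{-11 - 64} = - \frac{30}{-75} = \left(-30\right) \left(- \frac{1}{75}\right) = \frac{2}{5} \approx 0.4$)
$m \left(T + \frac{41}{11}\right) = \frac{2 \left(30 + \frac{41}{11}\right)}{5} = \frac{2}{5} \cdot \frac{371}{11} = \frac{742}{55}$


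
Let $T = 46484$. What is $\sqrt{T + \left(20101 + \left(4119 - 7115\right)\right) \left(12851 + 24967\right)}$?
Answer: $\sqrt{646923374} \approx 25435.0$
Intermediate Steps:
$\sqrt{T + \left(20101 + \left(4119 - 7115\right)\right) \left(12851 + 24967\right)} = \sqrt{46484 + \left(20101 + \left(4119 - 7115\right)\right) \left(12851 + 24967\right)} = \sqrt{46484 + \left(20101 + \left(4119 - 7115\right)\right) 37818} = \sqrt{46484 + \left(20101 - 2996\right) 37818} = \sqrt{46484 + 17105 \cdot 37818} = \sqrt{46484 + 646876890} = \sqrt{646923374}$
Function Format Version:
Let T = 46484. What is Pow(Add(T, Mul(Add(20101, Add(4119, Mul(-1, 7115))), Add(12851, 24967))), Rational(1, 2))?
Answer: Pow(646923374, Rational(1, 2)) ≈ 25435.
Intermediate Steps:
Pow(Add(T, Mul(Add(20101, Add(4119, Mul(-1, 7115))), Add(12851, 24967))), Rational(1, 2)) = Pow(Add(46484, Mul(Add(20101, Add(4119, Mul(-1, 7115))), Add(12851, 24967))), Rational(1, 2)) = Pow(Add(46484, Mul(Add(20101, Add(4119, -7115)), 37818)), Rational(1, 2)) = Pow(Add(46484, Mul(Add(20101, -2996), 37818)), Rational(1, 2)) = Pow(Add(46484, Mul(17105, 37818)), Rational(1, 2)) = Pow(Add(46484, 646876890), Rational(1, 2)) = Pow(646923374, Rational(1, 2))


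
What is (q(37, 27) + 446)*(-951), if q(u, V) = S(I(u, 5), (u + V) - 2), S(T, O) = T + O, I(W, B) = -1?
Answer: -482157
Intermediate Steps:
S(T, O) = O + T
q(u, V) = -3 + V + u (q(u, V) = ((u + V) - 2) - 1 = ((V + u) - 2) - 1 = (-2 + V + u) - 1 = -3 + V + u)
(q(37, 27) + 446)*(-951) = ((-3 + 27 + 37) + 446)*(-951) = (61 + 446)*(-951) = 507*(-951) = -482157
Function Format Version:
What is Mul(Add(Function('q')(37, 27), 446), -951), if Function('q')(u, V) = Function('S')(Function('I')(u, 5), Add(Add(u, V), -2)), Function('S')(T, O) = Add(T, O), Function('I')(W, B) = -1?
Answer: -482157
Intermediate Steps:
Function('S')(T, O) = Add(O, T)
Function('q')(u, V) = Add(-3, V, u) (Function('q')(u, V) = Add(Add(Add(u, V), -2), -1) = Add(Add(Add(V, u), -2), -1) = Add(Add(-2, V, u), -1) = Add(-3, V, u))
Mul(Add(Function('q')(37, 27), 446), -951) = Mul(Add(Add(-3, 27, 37), 446), -951) = Mul(Add(61, 446), -951) = Mul(507, -951) = -482157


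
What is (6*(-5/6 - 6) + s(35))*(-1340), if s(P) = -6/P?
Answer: 386188/7 ≈ 55170.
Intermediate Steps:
(6*(-5/6 - 6) + s(35))*(-1340) = (6*(-5/6 - 6) - 6/35)*(-1340) = (6*(-41/6) - 6/35)*(-1340) = (-41 - 6/35)*(-1340) = -1441/35*(-1340) = 386188/7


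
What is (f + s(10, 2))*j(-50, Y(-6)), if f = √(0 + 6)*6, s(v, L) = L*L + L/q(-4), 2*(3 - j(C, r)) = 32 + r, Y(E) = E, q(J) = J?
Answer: -35 - 60*√6 ≈ -181.97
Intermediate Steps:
j(C, r) = -13 - r/2 (j(C, r) = 3 - (32 + r)/2 = 3 + (-16 - r/2) = -13 - r/2)
s(v, L) = L² - L/4 (s(v, L) = L*L + L/(-4) = L² + L*(-¼) = L² - L/4)
f = 6*√6 (f = √6*6 = 6*√6 ≈ 14.697)
(f + s(10, 2))*j(-50, Y(-6)) = (6*√6 + 2*(-¼ + 2))*(-13 - ½*(-6)) = (6*√6 + 2*(7/4))*(-13 + 3) = (6*√6 + 7/2)*(-10) = (7/2 + 6*√6)*(-10) = -35 - 60*√6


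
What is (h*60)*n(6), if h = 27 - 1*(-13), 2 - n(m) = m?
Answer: -9600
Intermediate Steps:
n(m) = 2 - m
h = 40 (h = 27 + 13 = 40)
(h*60)*n(6) = (40*60)*(2 - 1*6) = 2400*(2 - 6) = 2400*(-4) = -9600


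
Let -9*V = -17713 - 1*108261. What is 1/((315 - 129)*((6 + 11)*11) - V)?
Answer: 9/187064 ≈ 4.8112e-5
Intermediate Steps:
V = 125974/9 (V = -(-17713 - 1*108261)/9 = -(-17713 - 108261)/9 = -1/9*(-125974) = 125974/9 ≈ 13997.)
1/((315 - 129)*((6 + 11)*11) - V) = 1/((315 - 129)*((6 + 11)*11) - 1*125974/9) = 1/(186*(17*11) - 125974/9) = 1/(186*187 - 125974/9) = 1/(34782 - 125974/9) = 1/(187064/9) = 9/187064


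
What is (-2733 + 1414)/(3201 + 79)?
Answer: -1319/3280 ≈ -0.40213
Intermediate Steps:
(-2733 + 1414)/(3201 + 79) = -1319/3280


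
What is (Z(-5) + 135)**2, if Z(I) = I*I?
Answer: 25600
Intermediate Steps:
Z(I) = I**2
(Z(-5) + 135)**2 = ((-5)**2 + 135)**2 = (25 + 135)**2 = 160**2 = 25600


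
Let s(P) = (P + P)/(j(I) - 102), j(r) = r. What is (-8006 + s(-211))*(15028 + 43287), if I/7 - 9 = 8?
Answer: -7961397060/17 ≈ -4.6832e+8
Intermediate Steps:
I = 119 (I = 63 + 7*8 = 63 + 56 = 119)
s(P) = 2*P/17 (s(P) = (P + P)/(119 - 102) = (2*P)/17 = (2*P)*(1/17) = 2*P/17)
(-8006 + s(-211))*(15028 + 43287) = (-8006 + (2/17)*(-211))*(15028 + 43287) = (-8006 - 422/17)*58315 = -136524/17*58315 = -7961397060/17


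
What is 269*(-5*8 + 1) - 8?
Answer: -10499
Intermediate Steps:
269*(-5*8 + 1) - 8 = 269*(-40 + 1) - 8 = 269*(-39) - 8 = -10491 - 8 = -10499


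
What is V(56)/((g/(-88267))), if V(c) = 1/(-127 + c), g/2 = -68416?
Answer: -88267/9715072 ≈ -0.0090856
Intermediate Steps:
g = -136832 (g = 2*(-68416) = -136832)
V(56)/((g/(-88267))) = 1/((-127 + 56)*((-136832/(-88267)))) = 1/((-71)*((-136832*(-1/88267)))) = -1/(71*136832/88267) = -1/71*88267/136832 = -88267/9715072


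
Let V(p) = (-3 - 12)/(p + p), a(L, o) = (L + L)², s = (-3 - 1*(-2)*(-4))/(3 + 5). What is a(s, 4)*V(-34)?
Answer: 1815/1088 ≈ 1.6682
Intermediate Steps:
s = -11/8 (s = (-3 + 2*(-4))/8 = (-3 - 8)*(⅛) = -11*⅛ = -11/8 ≈ -1.3750)
a(L, o) = 4*L² (a(L, o) = (2*L)² = 4*L²)
V(p) = -15/(2*p) (V(p) = -15*1/(2*p) = -15/(2*p))
a(s, 4)*V(-34) = (4*(-11/8)²)*(-15/2/(-34)) = (4*(121/64))*(-15/2*(-1/34)) = (121/16)*(15/68) = 1815/1088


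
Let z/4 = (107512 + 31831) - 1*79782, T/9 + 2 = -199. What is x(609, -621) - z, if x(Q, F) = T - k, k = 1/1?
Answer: -240054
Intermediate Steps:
T = -1809 (T = -18 + 9*(-199) = -18 - 1791 = -1809)
k = 1
x(Q, F) = -1810 (x(Q, F) = -1809 - 1*1 = -1809 - 1 = -1810)
z = 238244 (z = 4*((107512 + 31831) - 1*79782) = 4*(139343 - 79782) = 4*59561 = 238244)
x(609, -621) - z = -1810 - 1*238244 = -1810 - 238244 = -240054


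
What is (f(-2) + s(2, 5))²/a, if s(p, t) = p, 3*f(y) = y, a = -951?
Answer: -16/8559 ≈ -0.0018694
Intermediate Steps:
f(y) = y/3
(f(-2) + s(2, 5))²/a = ((⅓)*(-2) + 2)²/(-951) = (-⅔ + 2)²*(-1/951) = (4/3)²*(-1/951) = (16/9)*(-1/951) = -16/8559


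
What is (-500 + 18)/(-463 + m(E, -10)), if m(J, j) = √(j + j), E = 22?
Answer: 223166/214389 + 964*I*√5/214389 ≈ 1.0409 + 0.010054*I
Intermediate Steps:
m(J, j) = √2*√j (m(J, j) = √(2*j) = √2*√j)
(-500 + 18)/(-463 + m(E, -10)) = (-500 + 18)/(-463 + √2*√(-10)) = -482/(-463 + √2*(I*√10)) = -482/(-463 + 2*I*√5)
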